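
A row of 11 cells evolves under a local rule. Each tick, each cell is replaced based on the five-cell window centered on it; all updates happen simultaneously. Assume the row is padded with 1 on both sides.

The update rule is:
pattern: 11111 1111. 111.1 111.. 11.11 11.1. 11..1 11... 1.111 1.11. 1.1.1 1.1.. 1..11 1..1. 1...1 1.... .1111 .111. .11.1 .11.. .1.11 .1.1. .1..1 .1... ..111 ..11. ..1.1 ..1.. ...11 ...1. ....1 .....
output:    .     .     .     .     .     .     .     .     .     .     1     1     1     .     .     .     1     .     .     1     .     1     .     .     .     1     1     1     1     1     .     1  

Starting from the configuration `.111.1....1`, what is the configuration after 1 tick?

.....1...1.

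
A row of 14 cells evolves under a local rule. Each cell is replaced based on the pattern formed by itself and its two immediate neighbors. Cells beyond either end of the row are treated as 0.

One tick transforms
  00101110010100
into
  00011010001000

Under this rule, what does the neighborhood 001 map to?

0

At position 1 the neighborhood is 001; the next row has 0 there.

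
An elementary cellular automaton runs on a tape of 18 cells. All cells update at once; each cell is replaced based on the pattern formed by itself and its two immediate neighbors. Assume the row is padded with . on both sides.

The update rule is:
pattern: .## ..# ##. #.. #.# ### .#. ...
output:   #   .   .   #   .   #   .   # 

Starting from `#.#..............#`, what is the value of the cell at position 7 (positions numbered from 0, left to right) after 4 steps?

...#############..
##.############.##
#..###########..#.
.#.##########.#..#
position 7 holds #

#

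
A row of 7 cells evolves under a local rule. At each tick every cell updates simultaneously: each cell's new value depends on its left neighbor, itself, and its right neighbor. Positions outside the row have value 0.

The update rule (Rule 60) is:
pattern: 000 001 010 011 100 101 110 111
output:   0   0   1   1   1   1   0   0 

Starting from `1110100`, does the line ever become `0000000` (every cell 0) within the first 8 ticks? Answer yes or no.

1001110
1101001
1011101
1110011
1001010
1101111
1011000
1110100
tick 8 is 1110100, still not uniform 0

no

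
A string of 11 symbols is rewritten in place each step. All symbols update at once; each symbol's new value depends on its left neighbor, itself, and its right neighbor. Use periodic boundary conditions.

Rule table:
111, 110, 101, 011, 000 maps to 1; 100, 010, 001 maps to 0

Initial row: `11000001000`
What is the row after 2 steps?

step 1: 11011100010
step 2: 11111101001

11111101001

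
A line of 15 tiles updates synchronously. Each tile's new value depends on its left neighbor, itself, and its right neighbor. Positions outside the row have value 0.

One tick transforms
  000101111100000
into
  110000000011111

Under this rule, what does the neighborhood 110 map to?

At position 9 the neighborhood is 110; the next row has 0 there.

0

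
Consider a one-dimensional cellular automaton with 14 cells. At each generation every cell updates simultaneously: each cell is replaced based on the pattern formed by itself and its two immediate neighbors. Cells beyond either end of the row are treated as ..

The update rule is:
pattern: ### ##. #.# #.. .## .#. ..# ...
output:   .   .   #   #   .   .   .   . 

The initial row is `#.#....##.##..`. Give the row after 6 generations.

generation 1: .#.#.....#..#.
generation 2: ..#.#.....#..#
generation 3: ...#.#.....#..
generation 4: ....#.#.....#.
generation 5: .....#.#.....#
generation 6: ......#.#.....

......#.#.....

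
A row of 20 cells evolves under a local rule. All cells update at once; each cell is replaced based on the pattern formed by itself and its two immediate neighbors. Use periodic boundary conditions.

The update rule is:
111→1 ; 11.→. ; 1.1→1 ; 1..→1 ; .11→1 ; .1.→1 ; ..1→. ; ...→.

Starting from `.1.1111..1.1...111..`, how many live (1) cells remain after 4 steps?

.11111.1.1111..11.1.
.1111.111111.1.1.111
1111.111111.1111111.
111.111111.1111111.1
count of 1: 17

17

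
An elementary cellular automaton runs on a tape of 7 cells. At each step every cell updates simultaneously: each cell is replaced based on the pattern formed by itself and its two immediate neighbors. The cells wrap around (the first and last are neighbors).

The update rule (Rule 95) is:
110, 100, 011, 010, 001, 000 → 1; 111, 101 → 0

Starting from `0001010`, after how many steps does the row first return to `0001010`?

1111011
0001010

2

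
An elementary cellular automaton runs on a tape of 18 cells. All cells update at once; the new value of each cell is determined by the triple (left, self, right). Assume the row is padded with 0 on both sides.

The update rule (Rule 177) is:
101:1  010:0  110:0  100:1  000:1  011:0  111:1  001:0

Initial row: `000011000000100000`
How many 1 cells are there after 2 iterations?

111000111110011111
010110011101001110
count of 1: 10

10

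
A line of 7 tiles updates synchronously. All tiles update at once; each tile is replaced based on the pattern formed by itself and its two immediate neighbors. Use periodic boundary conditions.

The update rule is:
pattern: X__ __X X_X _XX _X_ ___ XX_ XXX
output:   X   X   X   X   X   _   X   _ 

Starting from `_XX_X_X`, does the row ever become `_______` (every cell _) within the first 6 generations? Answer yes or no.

yes

XXXXXXX
_______
all cells are _ at generation 2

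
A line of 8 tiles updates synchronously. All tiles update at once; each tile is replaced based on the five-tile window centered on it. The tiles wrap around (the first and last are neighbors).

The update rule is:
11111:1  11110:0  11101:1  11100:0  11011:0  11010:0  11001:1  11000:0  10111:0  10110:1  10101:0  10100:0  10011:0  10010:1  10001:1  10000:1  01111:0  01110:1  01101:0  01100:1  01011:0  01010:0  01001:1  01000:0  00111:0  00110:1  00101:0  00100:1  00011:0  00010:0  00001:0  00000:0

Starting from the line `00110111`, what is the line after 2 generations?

00001000

10100010
00001000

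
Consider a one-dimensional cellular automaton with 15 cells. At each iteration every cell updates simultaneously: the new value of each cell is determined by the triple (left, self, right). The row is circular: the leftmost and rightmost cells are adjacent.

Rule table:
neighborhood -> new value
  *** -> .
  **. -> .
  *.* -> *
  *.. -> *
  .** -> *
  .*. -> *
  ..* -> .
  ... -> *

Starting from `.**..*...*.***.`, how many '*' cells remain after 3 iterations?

6

iteration 1: .*.*.***.***..*
iteration 2: ******..**..*.*
iteration 3: ......*.*.*.***
count of *: 6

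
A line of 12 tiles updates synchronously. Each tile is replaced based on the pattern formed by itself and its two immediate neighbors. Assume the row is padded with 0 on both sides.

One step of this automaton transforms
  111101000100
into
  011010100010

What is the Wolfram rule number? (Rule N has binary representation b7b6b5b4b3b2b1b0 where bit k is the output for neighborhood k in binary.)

176

position 1: 111 → 1  (bit 7 = 1)
position 3: 110 → 0  (bit 6 = 0)
position 4: 101 → 1  (bit 5 = 1)
position 6: 100 → 1  (bit 4 = 1)
position 0: 011 → 0  (bit 3 = 0)
position 5: 010 → 0  (bit 2 = 0)
position 8: 001 → 0  (bit 1 = 0)
position 7: 000 → 0  (bit 0 = 0)
bits b7..b0 = 10110000 = 176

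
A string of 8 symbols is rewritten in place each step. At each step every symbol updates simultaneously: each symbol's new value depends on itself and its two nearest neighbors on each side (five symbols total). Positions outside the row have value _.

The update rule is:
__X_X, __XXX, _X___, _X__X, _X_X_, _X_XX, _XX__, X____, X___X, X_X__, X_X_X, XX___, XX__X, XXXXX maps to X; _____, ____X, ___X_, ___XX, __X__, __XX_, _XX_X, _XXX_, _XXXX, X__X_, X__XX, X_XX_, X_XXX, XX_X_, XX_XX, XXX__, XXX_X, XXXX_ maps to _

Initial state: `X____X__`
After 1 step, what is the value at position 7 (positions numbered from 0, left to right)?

X

step 1: _XX___XX
position 7 holds X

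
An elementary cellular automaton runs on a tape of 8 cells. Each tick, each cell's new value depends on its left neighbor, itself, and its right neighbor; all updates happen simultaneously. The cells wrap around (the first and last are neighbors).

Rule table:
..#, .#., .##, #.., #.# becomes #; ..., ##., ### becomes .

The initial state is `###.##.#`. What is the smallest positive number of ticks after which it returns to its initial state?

3

tick 1: ...##.##
tick 2: #.##.##.
tick 3: ###.##.#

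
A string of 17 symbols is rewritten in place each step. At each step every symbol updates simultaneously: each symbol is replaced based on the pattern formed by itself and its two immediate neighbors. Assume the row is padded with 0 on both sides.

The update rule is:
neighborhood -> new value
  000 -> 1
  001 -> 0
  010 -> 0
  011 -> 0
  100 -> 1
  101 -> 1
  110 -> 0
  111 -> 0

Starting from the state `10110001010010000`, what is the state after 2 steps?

00100010010100000

01001100101001111
00100010010100000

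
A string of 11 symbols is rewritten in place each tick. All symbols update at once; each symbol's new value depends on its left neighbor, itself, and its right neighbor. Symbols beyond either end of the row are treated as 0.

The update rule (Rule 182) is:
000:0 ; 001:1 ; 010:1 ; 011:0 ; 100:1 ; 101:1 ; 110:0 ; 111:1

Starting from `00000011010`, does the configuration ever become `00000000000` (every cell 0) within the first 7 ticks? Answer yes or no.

no

tick 1: 00000100111
tick 2: 00001111010
tick 3: 00010110111
tick 4: 00111001010
tick 5: 01010111111
tick 6: 11111011110
tick 7: 01110101101
tick 7 is 01110101101, still not uniform 0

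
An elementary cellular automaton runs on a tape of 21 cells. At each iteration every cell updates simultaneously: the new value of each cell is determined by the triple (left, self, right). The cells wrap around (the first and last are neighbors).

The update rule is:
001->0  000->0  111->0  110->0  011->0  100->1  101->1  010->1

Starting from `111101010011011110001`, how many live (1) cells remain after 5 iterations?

iteration 1: 000011111000100001000
iteration 2: 000000000100110001100
iteration 3: 000000000110001000010
iteration 4: 000000000001001100011
iteration 5: 100000000001100010000
count of 1: 4

4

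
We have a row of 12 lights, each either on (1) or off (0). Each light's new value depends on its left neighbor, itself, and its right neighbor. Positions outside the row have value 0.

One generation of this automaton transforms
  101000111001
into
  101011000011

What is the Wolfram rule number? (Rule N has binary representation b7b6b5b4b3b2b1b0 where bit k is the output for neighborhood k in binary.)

7

position 7: 111 → 0  (bit 7 = 0)
position 8: 110 → 0  (bit 6 = 0)
position 1: 101 → 0  (bit 5 = 0)
position 3: 100 → 0  (bit 4 = 0)
position 6: 011 → 0  (bit 3 = 0)
position 0: 010 → 1  (bit 2 = 1)
position 5: 001 → 1  (bit 1 = 1)
position 4: 000 → 1  (bit 0 = 1)
bits b7..b0 = 00000111 = 7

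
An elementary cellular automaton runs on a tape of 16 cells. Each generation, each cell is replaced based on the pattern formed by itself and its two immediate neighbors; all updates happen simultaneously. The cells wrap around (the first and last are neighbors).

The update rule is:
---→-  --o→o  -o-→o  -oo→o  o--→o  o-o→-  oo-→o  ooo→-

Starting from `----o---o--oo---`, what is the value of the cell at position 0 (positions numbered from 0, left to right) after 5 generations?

-

---ooo-ooooooo--
--oo-o-o-----oo-
-ooo-o-oo---oooo
-o-o-o-ooo-oo--o
-o-o-o-o-o-ooooo
position 0 holds -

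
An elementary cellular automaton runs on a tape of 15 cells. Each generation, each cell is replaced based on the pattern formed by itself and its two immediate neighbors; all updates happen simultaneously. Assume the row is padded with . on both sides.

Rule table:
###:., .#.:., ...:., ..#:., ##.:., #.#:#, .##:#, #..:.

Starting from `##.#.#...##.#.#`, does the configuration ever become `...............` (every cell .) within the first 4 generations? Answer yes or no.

yes

generation 1: #.#.#....#.#.#.
generation 2: .#.#......#.#..
generation 3: ..#........#...
generation 4: ...............
all cells are . at generation 4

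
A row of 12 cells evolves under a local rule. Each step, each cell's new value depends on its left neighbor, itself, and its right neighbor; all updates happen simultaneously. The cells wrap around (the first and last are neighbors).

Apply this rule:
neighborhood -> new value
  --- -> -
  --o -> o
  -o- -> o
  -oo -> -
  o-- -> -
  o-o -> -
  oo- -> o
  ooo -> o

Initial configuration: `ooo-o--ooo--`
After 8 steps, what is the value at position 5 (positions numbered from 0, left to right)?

-

-oo-o-o-oo-o
--o-o-o--o-o
-oo-o-o-oo-o  (repeats step 1; period 2)
step 8: --o-o-o--o-o
position 5 holds -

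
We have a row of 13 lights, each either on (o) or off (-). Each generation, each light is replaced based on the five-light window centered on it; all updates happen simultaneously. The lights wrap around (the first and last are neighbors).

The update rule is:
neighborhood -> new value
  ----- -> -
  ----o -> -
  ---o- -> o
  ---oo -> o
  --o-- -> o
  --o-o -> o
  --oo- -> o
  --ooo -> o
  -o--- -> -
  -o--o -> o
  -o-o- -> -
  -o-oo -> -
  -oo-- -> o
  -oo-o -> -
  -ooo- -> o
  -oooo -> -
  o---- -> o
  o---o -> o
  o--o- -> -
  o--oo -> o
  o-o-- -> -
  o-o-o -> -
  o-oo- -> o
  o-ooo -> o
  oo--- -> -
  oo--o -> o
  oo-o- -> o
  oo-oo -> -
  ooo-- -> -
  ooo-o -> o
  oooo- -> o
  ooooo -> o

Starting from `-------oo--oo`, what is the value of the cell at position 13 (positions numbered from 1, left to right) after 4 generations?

-o----ooooooo
o--o-oo-ooooo
-o-o-o--o-ooo
o-----o-o-ooo
position 13 holds o

o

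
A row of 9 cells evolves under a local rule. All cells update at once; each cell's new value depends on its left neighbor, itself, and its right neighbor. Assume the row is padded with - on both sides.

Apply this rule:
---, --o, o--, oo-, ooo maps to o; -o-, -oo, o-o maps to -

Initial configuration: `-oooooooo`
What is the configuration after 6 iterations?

---oo--oo

iteration 1: o-ooooooo
iteration 2: ---oooooo
iteration 3: ooo-ooooo
iteration 4: -oo--oooo
iteration 5: o-ooo-ooo
iteration 6: ---oo--oo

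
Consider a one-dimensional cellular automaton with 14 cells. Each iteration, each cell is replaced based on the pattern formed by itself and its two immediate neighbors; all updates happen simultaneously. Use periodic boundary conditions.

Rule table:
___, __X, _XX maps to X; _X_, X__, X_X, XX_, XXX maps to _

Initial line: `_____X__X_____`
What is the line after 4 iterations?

_______XX__XX_

XXXXX__X__XXXX
______X__XX___
XXXXXX__XX__XX
_______XX__XX_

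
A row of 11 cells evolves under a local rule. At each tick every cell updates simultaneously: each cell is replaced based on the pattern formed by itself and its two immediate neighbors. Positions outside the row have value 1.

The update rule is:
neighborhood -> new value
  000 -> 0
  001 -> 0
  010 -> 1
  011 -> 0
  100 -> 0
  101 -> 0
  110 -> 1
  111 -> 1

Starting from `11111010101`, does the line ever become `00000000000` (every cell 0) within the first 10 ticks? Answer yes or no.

no

11111010100
11111010100  (fixed point — unchanged through tick 10)
tick 10 is 11111010100, still not uniform 0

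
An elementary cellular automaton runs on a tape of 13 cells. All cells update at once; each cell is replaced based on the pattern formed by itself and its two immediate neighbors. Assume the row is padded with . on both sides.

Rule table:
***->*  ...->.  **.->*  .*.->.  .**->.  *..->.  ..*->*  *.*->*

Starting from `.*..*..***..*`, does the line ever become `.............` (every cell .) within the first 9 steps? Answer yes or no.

no

step 1: *..*..*.**.*.
step 2: ..*..*.*.**..
step 3: .*..*.*.*.*..
step 4: *..*.*.*.*...
step 5: ..*.*.*.*....
step 6: .*.*.*.*.....
step 7: *.*.*.*......
step 8: .*.*.*.......
step 9: *.*.*........
step 9 is *.*.*........, still not uniform .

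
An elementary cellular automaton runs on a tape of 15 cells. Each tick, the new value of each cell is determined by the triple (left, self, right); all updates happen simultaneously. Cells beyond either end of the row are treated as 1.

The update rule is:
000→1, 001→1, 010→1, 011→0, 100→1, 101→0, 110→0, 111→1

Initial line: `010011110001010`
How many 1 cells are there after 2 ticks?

4

tick 1: 011101101111010
tick 2: 001000000110010
count of 1: 4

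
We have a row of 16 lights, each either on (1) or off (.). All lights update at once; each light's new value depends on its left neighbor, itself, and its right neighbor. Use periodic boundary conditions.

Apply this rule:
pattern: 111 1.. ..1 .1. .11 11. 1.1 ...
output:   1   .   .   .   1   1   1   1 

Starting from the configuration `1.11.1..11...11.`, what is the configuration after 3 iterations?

.1111...11.1.111
11111.1.111.1111
111111.111111111

111111.111111111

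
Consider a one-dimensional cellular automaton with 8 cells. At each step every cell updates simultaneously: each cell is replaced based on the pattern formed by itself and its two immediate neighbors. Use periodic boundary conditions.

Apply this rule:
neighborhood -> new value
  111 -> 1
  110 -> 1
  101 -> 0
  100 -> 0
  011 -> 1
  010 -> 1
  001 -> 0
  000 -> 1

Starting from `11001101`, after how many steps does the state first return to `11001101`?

1

11001101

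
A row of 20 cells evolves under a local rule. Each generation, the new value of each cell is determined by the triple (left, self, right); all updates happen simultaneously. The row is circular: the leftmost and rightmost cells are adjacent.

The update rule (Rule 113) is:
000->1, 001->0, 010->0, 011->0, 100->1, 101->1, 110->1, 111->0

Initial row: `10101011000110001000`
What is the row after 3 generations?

10010101001110011001

generation 1: 01010101110011100110
generation 2: 00101010011000110011
generation 3: 10010101001110011001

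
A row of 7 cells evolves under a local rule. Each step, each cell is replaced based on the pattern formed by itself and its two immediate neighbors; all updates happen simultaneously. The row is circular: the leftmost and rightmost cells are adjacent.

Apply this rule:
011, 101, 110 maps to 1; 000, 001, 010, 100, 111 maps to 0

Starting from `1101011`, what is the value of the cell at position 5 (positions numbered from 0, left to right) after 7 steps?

step 1: 0110110
step 2: 0111110
step 3: 0100010
step 4: 0000000
step 5: 0000000  (fixed point — unchanged through step 7)
position 5 holds 0

0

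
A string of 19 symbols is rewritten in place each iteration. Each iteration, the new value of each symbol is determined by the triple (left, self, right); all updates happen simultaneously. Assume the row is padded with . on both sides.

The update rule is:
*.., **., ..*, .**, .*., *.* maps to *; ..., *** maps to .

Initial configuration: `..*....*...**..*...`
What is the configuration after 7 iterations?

.***..***.*******..
**.****.***.....**.
****..***.**...****
*..****.*****.**..*
****..***...*******
*..****.**.**.....*
****..********...**

****..********...**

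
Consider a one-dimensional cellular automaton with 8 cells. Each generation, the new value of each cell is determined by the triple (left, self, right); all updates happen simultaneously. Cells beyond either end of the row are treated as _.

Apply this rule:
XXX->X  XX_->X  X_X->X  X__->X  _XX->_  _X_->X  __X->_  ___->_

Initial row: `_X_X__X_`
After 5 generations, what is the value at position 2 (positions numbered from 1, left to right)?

_XXXX_XX
__XXXX_X
___XXXXX
____XXXX
_____XXX
position 2 holds _

_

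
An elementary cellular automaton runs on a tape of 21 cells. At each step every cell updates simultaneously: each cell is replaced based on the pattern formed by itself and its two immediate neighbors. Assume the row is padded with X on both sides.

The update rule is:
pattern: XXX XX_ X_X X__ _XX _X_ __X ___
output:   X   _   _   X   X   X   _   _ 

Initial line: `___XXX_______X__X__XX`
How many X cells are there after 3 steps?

step 1: X__XX_X______XX_XX_XX
step 2: _X_X__XX_____X__X__XX
step 3: _X_XX_X_X____XX_XX_XX
count of X: 11

11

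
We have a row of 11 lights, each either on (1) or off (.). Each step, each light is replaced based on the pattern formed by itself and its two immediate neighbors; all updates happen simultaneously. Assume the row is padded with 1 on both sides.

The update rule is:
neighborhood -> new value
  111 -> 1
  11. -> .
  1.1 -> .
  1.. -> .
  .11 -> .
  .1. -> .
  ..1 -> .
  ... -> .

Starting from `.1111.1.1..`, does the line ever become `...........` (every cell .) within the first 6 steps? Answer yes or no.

..11.......
...........
all cells are . at step 2

yes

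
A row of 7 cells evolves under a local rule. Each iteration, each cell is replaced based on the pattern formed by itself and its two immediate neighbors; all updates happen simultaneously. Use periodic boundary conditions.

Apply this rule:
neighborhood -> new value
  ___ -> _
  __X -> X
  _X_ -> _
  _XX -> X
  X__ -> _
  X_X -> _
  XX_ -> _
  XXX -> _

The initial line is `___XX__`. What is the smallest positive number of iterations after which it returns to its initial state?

7

iteration 1: __XX___
iteration 2: _XX____
iteration 3: XX_____
iteration 4: X_____X
iteration 5: _____XX
iteration 6: ____XX_
iteration 7: ___XX__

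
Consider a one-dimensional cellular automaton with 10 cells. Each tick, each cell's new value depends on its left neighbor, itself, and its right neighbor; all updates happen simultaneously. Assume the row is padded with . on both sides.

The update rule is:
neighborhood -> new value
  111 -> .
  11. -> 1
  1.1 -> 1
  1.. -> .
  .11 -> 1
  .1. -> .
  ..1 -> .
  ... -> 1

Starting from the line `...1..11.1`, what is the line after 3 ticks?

11....111.
11.11.1.1.
111111.1..

111111.1..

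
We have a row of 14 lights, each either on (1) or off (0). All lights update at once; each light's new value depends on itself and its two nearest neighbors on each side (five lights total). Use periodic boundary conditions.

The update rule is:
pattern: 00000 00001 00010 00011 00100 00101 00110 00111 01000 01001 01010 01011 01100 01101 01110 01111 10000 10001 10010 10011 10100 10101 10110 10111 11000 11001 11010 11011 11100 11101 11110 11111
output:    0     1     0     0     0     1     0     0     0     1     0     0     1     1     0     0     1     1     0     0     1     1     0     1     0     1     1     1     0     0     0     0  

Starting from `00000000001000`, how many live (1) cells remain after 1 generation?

00000000100010
count of 1: 2

2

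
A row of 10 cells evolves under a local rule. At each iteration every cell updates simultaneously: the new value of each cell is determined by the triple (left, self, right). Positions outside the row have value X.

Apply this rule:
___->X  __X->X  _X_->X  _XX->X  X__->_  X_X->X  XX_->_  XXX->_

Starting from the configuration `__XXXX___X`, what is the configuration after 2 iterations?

XX__XXXX__

_XX____XXX
XX__XXXX__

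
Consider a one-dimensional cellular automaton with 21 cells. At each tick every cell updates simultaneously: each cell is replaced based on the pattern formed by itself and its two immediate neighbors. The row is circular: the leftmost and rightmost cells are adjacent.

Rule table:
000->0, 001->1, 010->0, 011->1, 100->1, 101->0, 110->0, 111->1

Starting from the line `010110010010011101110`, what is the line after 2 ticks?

011001001001110111001

100101101101111001101
011001001001110111001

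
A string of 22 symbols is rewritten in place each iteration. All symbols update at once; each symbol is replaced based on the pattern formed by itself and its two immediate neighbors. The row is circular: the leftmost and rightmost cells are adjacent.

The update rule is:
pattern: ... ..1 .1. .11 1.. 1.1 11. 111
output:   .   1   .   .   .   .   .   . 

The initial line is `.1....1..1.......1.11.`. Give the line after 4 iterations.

iteration 1: 1....1..1.......1.....
iteration 2: ....1..1.......1.....1
iteration 3: ...1..1.......1.....1.
iteration 4: ..1..1.......1.....1..

..1..1.......1.....1..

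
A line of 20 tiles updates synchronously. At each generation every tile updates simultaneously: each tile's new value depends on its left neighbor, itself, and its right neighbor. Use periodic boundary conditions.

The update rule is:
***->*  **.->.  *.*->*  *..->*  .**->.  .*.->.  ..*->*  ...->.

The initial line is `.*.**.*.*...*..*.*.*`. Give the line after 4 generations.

.*.**.*.*.*.*..*.*.*

*.*..*.*.*.*.**.*.*.
.*.**.*.*.*.*..*.*.*
*.*..*.*.*.*.**.*.*.  (repeats generation 1; period 2)
generation 4: .*.**.*.*.*.*..*.*.*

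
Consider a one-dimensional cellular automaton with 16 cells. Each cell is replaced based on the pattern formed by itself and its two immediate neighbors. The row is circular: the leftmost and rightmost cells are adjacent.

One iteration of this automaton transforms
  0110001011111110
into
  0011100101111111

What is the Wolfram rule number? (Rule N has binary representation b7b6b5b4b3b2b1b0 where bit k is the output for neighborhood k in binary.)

position 9: 111 → 1  (bit 7 = 1)
position 2: 110 → 1  (bit 6 = 1)
position 7: 101 → 1  (bit 5 = 1)
position 3: 100 → 1  (bit 4 = 1)
position 1: 011 → 0  (bit 3 = 0)
position 6: 010 → 0  (bit 2 = 0)
position 0: 001 → 0  (bit 1 = 0)
position 4: 000 → 1  (bit 0 = 1)
bits b7..b0 = 11110001 = 241

241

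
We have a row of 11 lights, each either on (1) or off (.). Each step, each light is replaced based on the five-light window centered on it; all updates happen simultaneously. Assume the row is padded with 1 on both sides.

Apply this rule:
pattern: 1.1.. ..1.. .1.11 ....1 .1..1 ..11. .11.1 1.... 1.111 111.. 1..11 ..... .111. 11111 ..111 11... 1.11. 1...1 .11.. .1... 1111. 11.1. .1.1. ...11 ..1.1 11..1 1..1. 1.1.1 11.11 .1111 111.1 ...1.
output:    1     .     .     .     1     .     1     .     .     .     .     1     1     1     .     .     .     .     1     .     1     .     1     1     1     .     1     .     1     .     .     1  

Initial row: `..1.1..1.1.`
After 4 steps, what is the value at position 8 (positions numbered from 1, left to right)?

step 1: .11111111..
step 2: 1..11111...
step 3: .....11...1
step 4: ..1.1.1..1.
position 8 holds .

.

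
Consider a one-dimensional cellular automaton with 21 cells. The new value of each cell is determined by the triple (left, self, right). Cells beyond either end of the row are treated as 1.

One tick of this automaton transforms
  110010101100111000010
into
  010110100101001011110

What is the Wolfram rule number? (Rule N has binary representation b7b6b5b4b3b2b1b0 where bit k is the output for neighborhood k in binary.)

position 0: 111 → 0  (bit 7 = 0)
position 1: 110 → 1  (bit 6 = 1)
position 5: 101 → 0  (bit 5 = 0)
position 2: 100 → 0  (bit 4 = 0)
position 8: 011 → 0  (bit 3 = 0)
position 4: 010 → 1  (bit 2 = 1)
position 3: 001 → 1  (bit 1 = 1)
position 16: 000 → 1  (bit 0 = 1)
bits b7..b0 = 01000111 = 71

71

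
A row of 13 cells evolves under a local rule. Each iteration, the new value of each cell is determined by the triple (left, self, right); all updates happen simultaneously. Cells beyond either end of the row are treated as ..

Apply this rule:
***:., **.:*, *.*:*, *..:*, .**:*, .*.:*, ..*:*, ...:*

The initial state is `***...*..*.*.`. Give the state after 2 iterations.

iteration 1: *.***********
iteration 2: ***.........*

***.........*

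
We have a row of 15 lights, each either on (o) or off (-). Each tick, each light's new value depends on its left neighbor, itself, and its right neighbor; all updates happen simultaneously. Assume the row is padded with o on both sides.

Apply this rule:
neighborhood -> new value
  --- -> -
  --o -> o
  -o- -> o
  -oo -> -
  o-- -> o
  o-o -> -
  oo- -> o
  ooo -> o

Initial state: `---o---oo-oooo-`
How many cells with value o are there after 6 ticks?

11

tick 1: o-ooo-o-o--ooo-
tick 2: o--oo-o-ooo-oo-
tick 3: ooo-o-o--oo--o-
tick 4: ooo-o-ooo-oooo-
tick 5: ooo-o--oo--ooo-
tick 6: ooo-ooo-ooo-oo-
count of o: 11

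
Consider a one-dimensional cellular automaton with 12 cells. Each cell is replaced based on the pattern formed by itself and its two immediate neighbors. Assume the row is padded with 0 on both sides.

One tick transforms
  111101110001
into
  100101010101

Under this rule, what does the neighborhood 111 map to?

At position 1 the neighborhood is 111; the next row has 0 there.

0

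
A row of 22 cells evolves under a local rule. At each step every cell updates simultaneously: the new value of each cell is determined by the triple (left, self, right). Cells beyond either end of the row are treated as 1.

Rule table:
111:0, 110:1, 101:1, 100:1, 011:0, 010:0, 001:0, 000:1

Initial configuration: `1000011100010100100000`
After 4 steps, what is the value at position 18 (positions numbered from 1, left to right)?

1111000111001010011110
0001110001100101000011
1100011100110010111000
0111000110011001001110
position 18 holds 0

0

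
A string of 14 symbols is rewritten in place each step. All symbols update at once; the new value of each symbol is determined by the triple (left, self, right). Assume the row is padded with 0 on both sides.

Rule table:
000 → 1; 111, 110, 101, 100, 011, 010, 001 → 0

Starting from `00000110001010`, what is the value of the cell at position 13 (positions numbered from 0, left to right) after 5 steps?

0

11110000100000
00000110001111
11110000100000  (repeats step 1; period 2)
step 5: 11110000100000
position 13 holds 0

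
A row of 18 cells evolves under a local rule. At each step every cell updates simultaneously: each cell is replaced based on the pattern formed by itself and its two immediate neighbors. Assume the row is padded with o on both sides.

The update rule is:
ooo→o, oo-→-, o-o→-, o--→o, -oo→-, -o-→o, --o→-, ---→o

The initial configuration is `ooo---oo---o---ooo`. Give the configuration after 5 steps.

o-o---o---o-ooo-o-

oo-oo---oo-ooo--oo
o----oo-----o-o--o
-ooo---oooo-o-oo--
--o-oo--oo--o---o-
o-o---o---o-ooo-o-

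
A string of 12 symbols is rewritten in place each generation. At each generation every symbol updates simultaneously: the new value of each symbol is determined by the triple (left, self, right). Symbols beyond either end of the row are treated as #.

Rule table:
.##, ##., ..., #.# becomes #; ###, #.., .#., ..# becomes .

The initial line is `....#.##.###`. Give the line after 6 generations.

.##..#####..
###..#...#..
..#....#....
....##...##.
.##.##.#.###
#######.##..

#######.##..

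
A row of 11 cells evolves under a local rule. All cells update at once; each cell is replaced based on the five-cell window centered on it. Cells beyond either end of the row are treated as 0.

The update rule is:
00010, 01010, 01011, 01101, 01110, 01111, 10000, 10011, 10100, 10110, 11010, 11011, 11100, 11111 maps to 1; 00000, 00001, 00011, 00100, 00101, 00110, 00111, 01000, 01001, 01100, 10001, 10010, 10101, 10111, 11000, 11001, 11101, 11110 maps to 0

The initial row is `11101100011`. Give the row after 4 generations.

01011000000
10110010000
01100000100
00001001001

00001001001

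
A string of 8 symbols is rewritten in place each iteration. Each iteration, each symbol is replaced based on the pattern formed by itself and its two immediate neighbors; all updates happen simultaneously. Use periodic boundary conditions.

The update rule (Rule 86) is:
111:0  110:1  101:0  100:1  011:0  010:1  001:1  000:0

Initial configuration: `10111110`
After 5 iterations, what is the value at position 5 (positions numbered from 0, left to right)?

0

10000010
11000110
01101010
10101011
10101000
position 5 holds 0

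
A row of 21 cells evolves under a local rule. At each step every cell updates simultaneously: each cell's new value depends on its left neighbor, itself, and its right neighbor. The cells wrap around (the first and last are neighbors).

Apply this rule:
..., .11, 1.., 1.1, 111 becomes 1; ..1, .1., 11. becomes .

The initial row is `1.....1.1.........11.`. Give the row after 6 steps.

.1111..1.11111111.1.1
1111.1..11111111.1.1.
111.1.1.1111111.1.1.1
11.1.1.1111111.1.1.11
1.1.1.1111111.1.1.111
.1.1.1111111.1.1.1111

.1.1.1111111.1.1.1111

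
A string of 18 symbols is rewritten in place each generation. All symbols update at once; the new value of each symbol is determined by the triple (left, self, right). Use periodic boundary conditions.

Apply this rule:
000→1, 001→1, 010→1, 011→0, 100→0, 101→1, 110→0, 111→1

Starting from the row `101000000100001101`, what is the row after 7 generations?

101101111010011011

011011111101110010
100101111010100110
101110110111101001
010101001011011010
111111011100100110
011110101001101001
101101111010011011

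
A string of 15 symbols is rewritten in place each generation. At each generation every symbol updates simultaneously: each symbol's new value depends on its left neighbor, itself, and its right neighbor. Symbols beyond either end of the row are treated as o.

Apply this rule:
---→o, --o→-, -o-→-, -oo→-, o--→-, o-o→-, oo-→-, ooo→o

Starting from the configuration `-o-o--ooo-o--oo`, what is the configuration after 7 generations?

-o-----ooo-----

generation 1: -------o------o
generation 2: -ooooo---oooo--
generation 3: --ooo--o--oo---
generation 4: ---o---------o-
generation 5: -o---ooooooo---
generation 6: ---o--ooooo--o-
generation 7: -o-----ooo-----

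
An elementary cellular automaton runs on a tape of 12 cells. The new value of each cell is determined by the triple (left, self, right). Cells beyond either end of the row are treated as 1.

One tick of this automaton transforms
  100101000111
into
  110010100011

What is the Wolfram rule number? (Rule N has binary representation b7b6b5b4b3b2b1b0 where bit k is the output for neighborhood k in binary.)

position 10: 111 → 1  (bit 7 = 1)
position 0: 110 → 1  (bit 6 = 1)
position 4: 101 → 1  (bit 5 = 1)
position 1: 100 → 1  (bit 4 = 1)
position 9: 011 → 0  (bit 3 = 0)
position 3: 010 → 0  (bit 2 = 0)
position 2: 001 → 0  (bit 1 = 0)
position 7: 000 → 0  (bit 0 = 0)
bits b7..b0 = 11110000 = 240

240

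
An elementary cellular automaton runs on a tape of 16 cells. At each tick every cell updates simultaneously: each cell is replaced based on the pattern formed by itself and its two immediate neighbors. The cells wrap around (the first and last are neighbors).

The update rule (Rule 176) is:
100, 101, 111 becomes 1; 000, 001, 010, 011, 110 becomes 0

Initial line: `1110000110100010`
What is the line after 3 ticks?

0101010000010100

0101000001010001
1010100000101000
0101010000010100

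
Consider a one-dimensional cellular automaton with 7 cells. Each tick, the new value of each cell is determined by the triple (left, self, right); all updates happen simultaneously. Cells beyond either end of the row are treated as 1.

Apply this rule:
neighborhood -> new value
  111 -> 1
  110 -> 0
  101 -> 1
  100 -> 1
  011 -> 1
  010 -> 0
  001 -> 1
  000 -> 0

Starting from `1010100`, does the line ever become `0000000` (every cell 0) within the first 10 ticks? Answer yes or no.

tick 1: 0101011
tick 2: 1010111
tick 3: 0101111
tick 4: 1011111
tick 5: 0111111
tick 6: 1111111
tick 7: 1111111  (fixed point — unchanged through tick 10)
tick 10 is 1111111, still not uniform 0

no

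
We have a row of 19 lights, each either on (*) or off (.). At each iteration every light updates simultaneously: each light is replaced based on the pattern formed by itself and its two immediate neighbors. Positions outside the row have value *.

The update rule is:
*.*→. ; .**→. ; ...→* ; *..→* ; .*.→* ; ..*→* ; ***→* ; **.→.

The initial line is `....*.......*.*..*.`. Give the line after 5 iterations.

*********.****.....

*************.****.
************...**..
***********.***..**
**********...*.**.*
*********.****.....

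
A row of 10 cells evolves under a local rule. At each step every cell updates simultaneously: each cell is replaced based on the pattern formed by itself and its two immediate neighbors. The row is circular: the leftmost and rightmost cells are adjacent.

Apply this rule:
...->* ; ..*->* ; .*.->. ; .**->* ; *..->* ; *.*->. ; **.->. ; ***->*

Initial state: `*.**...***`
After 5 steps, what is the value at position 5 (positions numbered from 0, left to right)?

..*.******
**..*****.
*.******..
..*****.**
******..*.
position 5 holds *

*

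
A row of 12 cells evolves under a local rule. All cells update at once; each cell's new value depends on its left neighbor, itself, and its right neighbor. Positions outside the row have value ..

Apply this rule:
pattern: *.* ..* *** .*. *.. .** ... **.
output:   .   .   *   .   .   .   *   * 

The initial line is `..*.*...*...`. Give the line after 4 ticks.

....*...****

*.....*...**
..***...*..*
*..**.*.....
....*...****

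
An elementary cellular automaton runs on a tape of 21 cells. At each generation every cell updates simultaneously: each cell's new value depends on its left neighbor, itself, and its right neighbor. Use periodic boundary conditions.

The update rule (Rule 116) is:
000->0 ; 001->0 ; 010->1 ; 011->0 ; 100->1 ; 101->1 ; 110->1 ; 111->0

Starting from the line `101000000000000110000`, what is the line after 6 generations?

110000011000000000000

generation 1: 111100000000000011000
generation 2: 000110000000000001100
generation 3: 000011000000000000110
generation 4: 000001100000000000011
generation 5: 100000110000000000001
generation 6: 110000011000000000000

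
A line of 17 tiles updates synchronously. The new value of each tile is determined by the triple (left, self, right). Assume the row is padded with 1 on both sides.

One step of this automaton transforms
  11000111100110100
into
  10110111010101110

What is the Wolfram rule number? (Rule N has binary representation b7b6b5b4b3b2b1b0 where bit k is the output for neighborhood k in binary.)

189

position 0: 111 → 1  (bit 7 = 1)
position 1: 110 → 0  (bit 6 = 0)
position 13: 101 → 1  (bit 5 = 1)
position 2: 100 → 1  (bit 4 = 1)
position 5: 011 → 1  (bit 3 = 1)
position 14: 010 → 1  (bit 2 = 1)
position 4: 001 → 0  (bit 1 = 0)
position 3: 000 → 1  (bit 0 = 1)
bits b7..b0 = 10111101 = 189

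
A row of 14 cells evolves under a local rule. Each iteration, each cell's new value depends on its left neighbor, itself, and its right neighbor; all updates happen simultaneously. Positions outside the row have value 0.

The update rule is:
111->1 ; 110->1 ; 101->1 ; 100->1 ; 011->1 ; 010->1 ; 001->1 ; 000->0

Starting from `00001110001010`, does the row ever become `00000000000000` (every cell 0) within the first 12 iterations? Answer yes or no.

no

00011111011111
00111111111111
01111111111111
11111111111111
11111111111111  (fixed point — unchanged through iteration 12)
iteration 12 is 11111111111111, still not uniform 0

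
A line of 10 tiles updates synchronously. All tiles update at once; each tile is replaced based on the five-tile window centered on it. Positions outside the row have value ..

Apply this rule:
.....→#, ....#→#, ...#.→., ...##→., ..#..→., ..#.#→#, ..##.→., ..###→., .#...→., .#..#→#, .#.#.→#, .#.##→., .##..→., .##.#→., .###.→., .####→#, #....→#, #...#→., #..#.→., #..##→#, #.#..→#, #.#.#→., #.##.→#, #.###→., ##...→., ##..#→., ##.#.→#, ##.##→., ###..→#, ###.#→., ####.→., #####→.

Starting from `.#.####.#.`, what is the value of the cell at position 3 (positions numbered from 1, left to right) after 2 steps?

.#..#..##.
..#..##...
position 3 holds #

#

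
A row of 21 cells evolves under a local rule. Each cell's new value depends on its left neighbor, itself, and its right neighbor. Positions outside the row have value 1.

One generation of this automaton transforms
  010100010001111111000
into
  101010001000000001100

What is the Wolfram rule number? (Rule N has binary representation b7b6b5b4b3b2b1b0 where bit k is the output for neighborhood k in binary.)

112

position 12: 111 → 0  (bit 7 = 0)
position 17: 110 → 1  (bit 6 = 1)
position 0: 101 → 1  (bit 5 = 1)
position 4: 100 → 1  (bit 4 = 1)
position 11: 011 → 0  (bit 3 = 0)
position 1: 010 → 0  (bit 2 = 0)
position 6: 001 → 0  (bit 1 = 0)
position 5: 000 → 0  (bit 0 = 0)
bits b7..b0 = 01110000 = 112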